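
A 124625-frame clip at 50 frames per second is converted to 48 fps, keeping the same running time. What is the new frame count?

119640 frames

Target frames = source frames × (target rate / source rate) = 124625 × (48)/(50) = 124625 × 24/25 = 119640.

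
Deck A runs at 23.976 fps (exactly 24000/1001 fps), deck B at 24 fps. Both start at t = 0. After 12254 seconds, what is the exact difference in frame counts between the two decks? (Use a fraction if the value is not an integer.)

26736/91 frames

A emits 24000/1001 × 12254 = 26736000/91 frames; B emits 24 × 12254 = 294096.
Difference = 26736/91 frames (≈ 293.8022); B is ahead of A.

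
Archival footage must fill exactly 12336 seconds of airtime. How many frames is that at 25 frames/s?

308400 frames

Frames = 12336 × 25 = 308400.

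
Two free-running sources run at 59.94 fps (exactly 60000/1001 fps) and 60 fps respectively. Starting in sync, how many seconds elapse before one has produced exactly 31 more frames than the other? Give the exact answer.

31031/60 seconds

The gap grows by |60 − 60000/1001| = 60/1001 frames per second.
Time for a 31-frame gap: 31 ÷ (60/1001) = 31031/60 s.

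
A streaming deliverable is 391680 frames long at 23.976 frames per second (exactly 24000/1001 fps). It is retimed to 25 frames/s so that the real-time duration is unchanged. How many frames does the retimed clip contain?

408408 frames

Target frames = source frames × (target rate / source rate) = 391680 × (25)/(24000/1001) = 391680 × 1001/960 = 408408.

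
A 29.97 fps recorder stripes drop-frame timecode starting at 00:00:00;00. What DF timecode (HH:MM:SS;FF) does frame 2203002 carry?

20:25:06;28

Ten DF minutes hold 17982 frames, so frame 2203002 lies in block 122 (frames 2193804–2211785) with 9198 frames into that block.
The block's first minute is 1800 frames and the rest 1798 each; 9198 frames reaches minute 5, so 122 × 18 + 5 × 2 = 2206 labels have been skipped so far.
Adding those back, label number 2203002 + 2206 = 2205208 at 30 labels/s is 73506 s + 28 f = 20 h 25 min 6 s frame 28, i.e. 20:25:06;28.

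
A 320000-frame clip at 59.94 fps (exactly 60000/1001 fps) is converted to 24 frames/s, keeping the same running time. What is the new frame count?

128128 frames

Target frames = source frames × (target rate / source rate) = 320000 × (24)/(60000/1001) = 320000 × 1001/2500 = 128128.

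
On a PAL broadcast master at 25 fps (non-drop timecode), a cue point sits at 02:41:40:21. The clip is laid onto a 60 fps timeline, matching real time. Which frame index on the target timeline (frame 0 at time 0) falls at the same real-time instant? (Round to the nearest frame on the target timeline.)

Source frame index: (2×3600 + 41×60 + 40) × 25 + 21 = 242521.
Real time: 242521 / (25) = 242521/25 s.
Target frame: (242521/25) × (60) = 2910252/5 ≈ 582050.400 → 582050.

frame 582050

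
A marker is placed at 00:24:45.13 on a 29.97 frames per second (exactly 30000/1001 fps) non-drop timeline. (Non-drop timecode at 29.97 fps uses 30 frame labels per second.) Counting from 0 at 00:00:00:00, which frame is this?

Total seconds to the label: (0 × 3600 + 24 × 60 + 45) = 1485.
Frame index = 1485 × 30 + 13 = 44563.

44563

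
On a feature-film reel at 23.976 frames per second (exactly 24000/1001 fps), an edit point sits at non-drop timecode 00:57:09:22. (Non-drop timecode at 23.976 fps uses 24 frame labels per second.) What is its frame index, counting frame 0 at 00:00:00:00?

Total seconds to the label: (0 × 3600 + 57 × 60 + 9) = 3429.
Frame index = 3429 × 24 + 22 = 82318.

frame 82318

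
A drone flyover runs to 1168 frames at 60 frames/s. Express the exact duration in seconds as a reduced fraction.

Running time = 1168 ÷ (60) = 1168 × 1/60 = 292/15 s.

292/15 seconds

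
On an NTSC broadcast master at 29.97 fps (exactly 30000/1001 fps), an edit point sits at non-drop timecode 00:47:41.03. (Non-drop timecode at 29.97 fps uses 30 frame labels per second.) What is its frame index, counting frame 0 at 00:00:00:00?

Total seconds to the label: (0 × 3600 + 47 × 60 + 41) = 2861.
Frame index = 2861 × 30 + 3 = 85833.

frame 85833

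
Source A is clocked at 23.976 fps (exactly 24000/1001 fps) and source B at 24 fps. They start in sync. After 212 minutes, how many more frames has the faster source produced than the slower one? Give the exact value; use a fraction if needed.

212 min = 12720 s.
A emits 24000/1001 × 12720 = 305280000/1001 frames; B emits 24 × 12720 = 305280.
Difference = 305280/1001 frames (≈ 304.9750); B is ahead of A.

305280/1001 frames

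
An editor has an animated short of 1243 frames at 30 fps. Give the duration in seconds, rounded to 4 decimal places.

Running time = 1243 × 1/30 = 1243/30 s ≈ 41.4333 s.

41.4333 seconds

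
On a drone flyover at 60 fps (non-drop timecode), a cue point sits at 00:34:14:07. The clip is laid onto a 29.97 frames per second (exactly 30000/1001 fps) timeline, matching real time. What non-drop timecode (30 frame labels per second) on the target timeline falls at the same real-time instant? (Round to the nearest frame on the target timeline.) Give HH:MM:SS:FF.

Source frame index: (0×3600 + 34×60 + 14) × 60 + 7 = 123247.
Real time: 123247 / (60) = 123247/60 s.
Target frame: (123247/60) × (30000/1001) = 61623500/1001 ≈ 61561.938 → 61562.
At 30 labels/s: frame 61562 → 00:34:12:02.

00:34:12:02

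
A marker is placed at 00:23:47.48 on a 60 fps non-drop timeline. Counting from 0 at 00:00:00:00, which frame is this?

frame 85668

Total seconds to the label: (0 × 3600 + 23 × 60 + 47) = 1427.
Frame index = 1427 × 60 + 48 = 85668.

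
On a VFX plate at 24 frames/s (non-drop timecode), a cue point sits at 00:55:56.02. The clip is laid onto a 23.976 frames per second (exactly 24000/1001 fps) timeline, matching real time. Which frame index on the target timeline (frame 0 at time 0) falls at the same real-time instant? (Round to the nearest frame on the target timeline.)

frame 80466

Source frame index: (0×3600 + 55×60 + 56) × 24 + 2 = 80546.
Real time: 80546 / (24) = 40273/12 s.
Target frame: (40273/12) × (24000/1001) = 80546000/1001 ≈ 80465.534 → 80466.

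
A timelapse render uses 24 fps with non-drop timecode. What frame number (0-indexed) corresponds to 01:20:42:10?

116218

Total seconds to the label: (1 × 3600 + 20 × 60 + 42) = 4842.
Frame index = 4842 × 24 + 10 = 116218.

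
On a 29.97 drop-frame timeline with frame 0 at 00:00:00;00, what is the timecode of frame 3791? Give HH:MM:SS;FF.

00:02:06;15

Ten DF minutes hold 17982 frames, so frame 3791 lies in block 0 (frames 0–17981) with 3791 frames into that block.
The block's first minute is 1800 frames and the rest 1798 each; 3791 frames reaches minute 2, so 0 × 18 + 2 × 2 = 4 labels have been skipped so far.
Adding those back, label number 3791 + 4 = 3795 at 30 labels/s is 126 s + 15 f = 0 h 2 min 6 s frame 15, i.e. 00:02:06;15.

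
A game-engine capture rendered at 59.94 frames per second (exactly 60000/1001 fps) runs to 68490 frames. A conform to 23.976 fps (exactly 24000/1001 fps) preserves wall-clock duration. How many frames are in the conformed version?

27396 frames

Target frames = source frames × (target rate / source rate) = 68490 × (24000/1001)/(60000/1001) = 68490 × 2/5 = 27396.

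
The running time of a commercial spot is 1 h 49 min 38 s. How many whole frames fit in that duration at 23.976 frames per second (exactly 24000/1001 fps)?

1 h 49 min 38 s = 6578 s.
Frames = 6578 × 24000/1001 = 1104000/7 ≈ 157714.2857.
Complete frames: 157714.

157714 frames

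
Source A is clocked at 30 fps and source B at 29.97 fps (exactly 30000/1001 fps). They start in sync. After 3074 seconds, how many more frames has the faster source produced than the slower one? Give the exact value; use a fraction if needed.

A emits 30 × 3074 = 92220 frames; B emits 30000/1001 × 3074 = 92220000/1001.
Difference = 92220/1001 frames (≈ 92.1279); B is behind A.

92220/1001 frames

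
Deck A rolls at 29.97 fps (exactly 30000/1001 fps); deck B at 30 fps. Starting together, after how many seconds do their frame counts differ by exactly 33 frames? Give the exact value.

The gap grows by |30 − 30000/1001| = 30/1001 frames per second.
Time for a 33-frame gap: 33 ÷ (30/1001) = 1101.1 s.

1101.1 seconds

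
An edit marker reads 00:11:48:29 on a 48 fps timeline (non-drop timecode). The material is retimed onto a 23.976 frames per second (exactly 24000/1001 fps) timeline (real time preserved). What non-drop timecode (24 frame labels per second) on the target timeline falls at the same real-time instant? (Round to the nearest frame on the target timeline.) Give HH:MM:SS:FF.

00:11:47:22

Source frame index: (0×3600 + 11×60 + 48) × 48 + 29 = 34013.
Real time: 34013 / (48) = 34013/48 s.
Target frame: (34013/48) × (24000/1001) = 2429500/143 ≈ 16989.510 → 16990.
At 24 labels/s: frame 16990 → 00:11:47:22.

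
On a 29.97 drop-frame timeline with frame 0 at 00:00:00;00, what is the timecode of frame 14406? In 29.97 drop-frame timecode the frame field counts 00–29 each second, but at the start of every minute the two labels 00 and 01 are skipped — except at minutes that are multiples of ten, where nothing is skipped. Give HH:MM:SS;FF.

00:08:00;22

Each 10-minute DF block holds 10 × 60 × 30 − 9 × 2 = 17982 frames. 14406 ÷ 17982 → 0 full blocks, remainder 14406.
Within the partial block the first minute is 1800 frames and each further minute 1798, so 8 further minute boundaries passed. Total skipped labels = 18 × 0 + 2 × 8 = 16.
Non-drop label index = 14406 + 16 = 14422; at 30 labels/s that is 00:08:00:22, i.e. DF 00:08:00;22.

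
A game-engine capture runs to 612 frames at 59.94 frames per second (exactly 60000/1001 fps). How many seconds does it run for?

10.2102 seconds

Running time = 612 / (60000/1001) = 10.2102 s.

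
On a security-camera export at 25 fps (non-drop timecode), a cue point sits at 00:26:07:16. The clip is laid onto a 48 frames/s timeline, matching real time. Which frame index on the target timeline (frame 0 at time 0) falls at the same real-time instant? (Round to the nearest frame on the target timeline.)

frame 75247

Source frame index: (0×3600 + 26×60 + 7) × 25 + 16 = 39191.
Real time: 39191 / (25) = 39191/25 s.
Target frame: (39191/25) × (48) = 1881168/25 ≈ 75246.720 → 75247.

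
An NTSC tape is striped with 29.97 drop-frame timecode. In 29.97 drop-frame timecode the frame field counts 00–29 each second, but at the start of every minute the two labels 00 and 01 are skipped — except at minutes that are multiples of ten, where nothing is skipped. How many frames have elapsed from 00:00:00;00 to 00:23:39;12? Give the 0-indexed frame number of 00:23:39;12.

42540

Complete 10-minute blocks: 2, each 17982 frames → 35964.
Remaining 3 whole minutes in the current block: 1800 + 2 × 1798 = 5396 frames.
Within the current minute: 39 × 30 + 12 − 2 = 1180 (labels ;00/;01 skipped at this minute). Total = 35964 + 5396 + 1180 = 42540.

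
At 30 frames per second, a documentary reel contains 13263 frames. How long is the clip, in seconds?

442.1 seconds

Running time = 13263 / (30) = 442.1 s.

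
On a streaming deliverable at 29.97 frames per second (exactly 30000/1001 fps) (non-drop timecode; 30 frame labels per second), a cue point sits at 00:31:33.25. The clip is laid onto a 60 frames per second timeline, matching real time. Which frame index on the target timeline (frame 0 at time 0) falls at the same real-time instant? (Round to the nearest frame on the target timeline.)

frame 113744

Source frame index: (0×3600 + 31×60 + 33) × 30 + 25 = 56815.
Real time: 56815 / (30000/1001) = 11374363/6000 s.
Target frame: (11374363/6000) × (60) = 11374363/100 ≈ 113743.630 → 113744.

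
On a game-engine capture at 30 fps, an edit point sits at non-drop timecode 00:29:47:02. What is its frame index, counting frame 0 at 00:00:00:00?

frame 53612

Total seconds to the label: (0 × 3600 + 29 × 60 + 47) = 1787.
Frame index = 1787 × 30 + 2 = 53612.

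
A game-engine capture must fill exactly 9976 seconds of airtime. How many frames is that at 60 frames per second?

598560 frames

Frames = 9976 × 60 = 598560.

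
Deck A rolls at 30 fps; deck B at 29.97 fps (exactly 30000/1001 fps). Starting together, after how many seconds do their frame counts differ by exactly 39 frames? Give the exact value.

The gap grows by |30000/1001 − 30| = 30/1001 frames per second.
Time for a 39-frame gap: 39 ÷ (30/1001) = 1301.3 s.

1301.3 seconds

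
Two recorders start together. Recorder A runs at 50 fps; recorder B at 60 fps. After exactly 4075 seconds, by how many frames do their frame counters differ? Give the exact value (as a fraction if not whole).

40750 frames

A emits 50 × 4075 = 203750 frames; B emits 60 × 4075 = 244500.
Difference = 40750 frames; B is ahead of A.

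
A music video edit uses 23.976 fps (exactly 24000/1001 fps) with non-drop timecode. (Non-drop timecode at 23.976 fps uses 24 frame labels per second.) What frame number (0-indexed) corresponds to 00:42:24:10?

frame 61066

Total seconds to the label: (0 × 3600 + 42 × 60 + 24) = 2544.
Frame index = 2544 × 24 + 10 = 61066.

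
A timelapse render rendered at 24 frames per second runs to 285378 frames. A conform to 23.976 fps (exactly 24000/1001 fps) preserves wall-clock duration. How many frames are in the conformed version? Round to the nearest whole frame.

285093 frames

Frames at target rate = 285378 × (24000/1001) / (24) = 285378000/1001 ≈ 285092.907.
Nearest whole frame: 285093.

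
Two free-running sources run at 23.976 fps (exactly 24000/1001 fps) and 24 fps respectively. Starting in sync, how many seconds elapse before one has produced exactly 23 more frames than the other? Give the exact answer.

The gap grows by |24 − 24000/1001| = 24/1001 frames per second.
Time for a 23-frame gap: 23 ÷ (24/1001) = 23023/24 s.

23023/24 seconds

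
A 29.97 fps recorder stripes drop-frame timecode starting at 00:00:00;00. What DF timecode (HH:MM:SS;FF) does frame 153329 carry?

Each 10-minute DF block holds 10 × 60 × 30 − 9 × 2 = 17982 frames. 153329 ÷ 17982 → 8 full blocks, remainder 9473.
Within the partial block the first minute is 1800 frames and each further minute 1798, so 5 further minute boundaries passed. Total skipped labels = 18 × 8 + 2 × 5 = 154.
Non-drop label index = 153329 + 154 = 153483; at 30 labels/s that is 01:25:16:03, i.e. DF 01:25:16;03.

01:25:16;03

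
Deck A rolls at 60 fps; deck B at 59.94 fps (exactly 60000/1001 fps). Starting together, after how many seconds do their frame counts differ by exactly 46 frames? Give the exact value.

23023/30 seconds

The gap grows by |60000/1001 − 60| = 60/1001 frames per second.
Time for a 46-frame gap: 46 ÷ (60/1001) = 23023/30 s.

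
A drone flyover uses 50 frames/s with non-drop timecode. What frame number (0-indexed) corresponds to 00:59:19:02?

Total seconds to the label: (0 × 3600 + 59 × 60 + 19) = 3559.
Frame index = 3559 × 50 + 2 = 177952.

177952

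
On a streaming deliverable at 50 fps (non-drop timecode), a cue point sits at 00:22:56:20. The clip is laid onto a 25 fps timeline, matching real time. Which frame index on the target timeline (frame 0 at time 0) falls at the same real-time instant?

frame 34410

Source frame index: (0×3600 + 22×60 + 56) × 50 + 20 = 68820.
Real time: 68820 / (50) = 6882/5 s.
Target frame: (6882/5) × (25) = 34410.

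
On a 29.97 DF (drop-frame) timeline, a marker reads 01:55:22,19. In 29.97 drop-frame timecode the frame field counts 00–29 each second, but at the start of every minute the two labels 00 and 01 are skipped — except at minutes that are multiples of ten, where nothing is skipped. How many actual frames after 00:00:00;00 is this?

Complete 10-minute blocks: 11, each 17982 frames → 197802.
Remaining 5 whole minutes in the current block: 1800 + 4 × 1798 = 8992 frames.
Within the current minute: 22 × 30 + 19 − 2 = 677 (labels ;00/;01 skipped at this minute). Total = 197802 + 8992 + 677 = 207471.

207471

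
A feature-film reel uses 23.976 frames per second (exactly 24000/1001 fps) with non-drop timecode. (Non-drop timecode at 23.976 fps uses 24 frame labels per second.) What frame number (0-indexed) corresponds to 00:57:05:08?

Total seconds to the label: (0 × 3600 + 57 × 60 + 5) = 3425.
Frame index = 3425 × 24 + 8 = 82208.

82208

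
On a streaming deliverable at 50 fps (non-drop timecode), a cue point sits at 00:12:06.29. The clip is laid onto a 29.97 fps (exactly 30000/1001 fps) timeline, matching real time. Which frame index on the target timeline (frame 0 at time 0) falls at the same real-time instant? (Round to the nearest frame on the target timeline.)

frame 21776

Source frame index: (0×3600 + 12×60 + 6) × 50 + 29 = 36329.
Real time: 36329 / (50) = 36329/50 s.
Target frame: (36329/50) × (30000/1001) = 21797400/1001 ≈ 21775.624 → 21776.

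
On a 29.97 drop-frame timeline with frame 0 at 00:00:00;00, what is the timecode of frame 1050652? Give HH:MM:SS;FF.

09:44:16;24

Each 10-minute DF block holds 10 × 60 × 30 − 9 × 2 = 17982 frames. 1050652 ÷ 17982 → 58 full blocks, remainder 7696.
Within the partial block the first minute is 1800 frames and each further minute 1798, so 4 further minute boundaries passed. Total skipped labels = 18 × 58 + 2 × 4 = 1052.
Non-drop label index = 1050652 + 1052 = 1051704; at 30 labels/s that is 09:44:16:24, i.e. DF 09:44:16;24.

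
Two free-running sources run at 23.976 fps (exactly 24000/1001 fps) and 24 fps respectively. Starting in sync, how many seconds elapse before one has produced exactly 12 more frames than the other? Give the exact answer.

The gap grows by |24 − 24000/1001| = 24/1001 frames per second.
Time for a 12-frame gap: 12 ÷ (24/1001) = 500.5 s.

500.5 seconds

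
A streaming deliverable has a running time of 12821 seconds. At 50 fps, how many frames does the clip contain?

Frames = 12821 × 50 = 641050.

641050 frames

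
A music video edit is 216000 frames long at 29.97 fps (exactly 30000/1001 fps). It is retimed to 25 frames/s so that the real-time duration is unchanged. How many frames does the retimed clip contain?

Target frames = source frames × (target rate / source rate) = 216000 × (25)/(30000/1001) = 216000 × 1001/1200 = 180180.

180180 frames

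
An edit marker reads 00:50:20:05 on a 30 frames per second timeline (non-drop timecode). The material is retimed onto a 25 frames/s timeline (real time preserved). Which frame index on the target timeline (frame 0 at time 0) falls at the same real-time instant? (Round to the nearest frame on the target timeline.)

Source frame index: (0×3600 + 50×60 + 20) × 30 + 5 = 90605.
Real time: 90605 / (30) = 18121/6 s.
Target frame: (18121/6) × (25) = 453025/6 ≈ 75504.167 → 75504.

frame 75504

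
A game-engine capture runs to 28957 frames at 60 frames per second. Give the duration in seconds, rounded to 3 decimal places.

482.617 seconds

Running time = 28957 × 1/60 = 28957/60 s ≈ 482.617 s.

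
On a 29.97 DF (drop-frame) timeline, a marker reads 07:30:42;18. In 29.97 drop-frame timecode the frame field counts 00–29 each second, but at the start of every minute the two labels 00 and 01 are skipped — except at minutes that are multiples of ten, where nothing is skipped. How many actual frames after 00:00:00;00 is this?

Complete 10-minute blocks: 45, each 17982 frames → 809190.
Remaining 0 whole minutes in the current block: 0 frames.
Within the current minute: 42 × 30 + 18 = 1278. Total = 809190 + 0 + 1278 = 810468.

810468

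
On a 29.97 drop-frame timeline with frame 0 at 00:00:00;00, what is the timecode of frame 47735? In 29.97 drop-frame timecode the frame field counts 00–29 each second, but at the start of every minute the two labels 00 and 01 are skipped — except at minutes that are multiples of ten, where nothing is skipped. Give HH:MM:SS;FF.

00:26:32;23

Each 10-minute DF block holds 10 × 60 × 30 − 9 × 2 = 17982 frames. 47735 ÷ 17982 → 2 full blocks, remainder 11771.
Within the partial block the first minute is 1800 frames and each further minute 1798, so 6 further minute boundaries passed. Total skipped labels = 18 × 2 + 2 × 6 = 48.
Non-drop label index = 47735 + 48 = 47783; at 30 labels/s that is 00:26:32:23, i.e. DF 00:26:32;23.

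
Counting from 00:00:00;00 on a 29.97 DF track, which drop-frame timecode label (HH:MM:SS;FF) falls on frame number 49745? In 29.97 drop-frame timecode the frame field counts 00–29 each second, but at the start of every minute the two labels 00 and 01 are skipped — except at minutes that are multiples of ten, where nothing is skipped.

Ten DF minutes hold 17982 frames, so frame 49745 lies in block 2 (frames 35964–53945) with 13781 frames into that block.
The block's first minute is 1800 frames and the rest 1798 each; 13781 frames reaches minute 7, so 2 × 18 + 7 × 2 = 50 labels have been skipped so far.
Adding those back, label number 49745 + 50 = 49795 at 30 labels/s is 1659 s + 25 f = 0 h 27 min 39 s frame 25, i.e. 00:27:39;25.

00:27:39;25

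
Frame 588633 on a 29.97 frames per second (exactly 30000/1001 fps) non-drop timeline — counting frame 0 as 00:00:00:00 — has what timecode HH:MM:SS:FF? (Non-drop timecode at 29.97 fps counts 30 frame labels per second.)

05:27:01:03

588633 ÷ 30 = 19621 full seconds, remainder 3 frames.
19621 s = 5 h 27 min 1 s.
Timecode: 05:27:01:03.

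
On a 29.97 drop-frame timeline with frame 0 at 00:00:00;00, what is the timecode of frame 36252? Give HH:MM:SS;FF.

Ten DF minutes hold 17982 frames, so frame 36252 lies in block 2 (frames 35964–53945) with 288 frames into that block.
The block's first minute is 1800 frames and the rest 1798 each; 288 frames reaches minute 0, so 2 × 18 + 0 × 2 = 36 labels have been skipped so far.
Adding those back, label number 36252 + 36 = 36288 at 30 labels/s is 1209 s + 18 f = 0 h 20 min 9 s frame 18, i.e. 00:20:09;18.

00:20:09;18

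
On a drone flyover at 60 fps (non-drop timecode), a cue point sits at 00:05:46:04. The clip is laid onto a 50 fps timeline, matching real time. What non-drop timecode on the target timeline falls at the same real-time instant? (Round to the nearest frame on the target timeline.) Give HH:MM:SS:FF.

Source frame index: (0×3600 + 5×60 + 46) × 60 + 4 = 20764.
Real time: 20764 / (60) = 5191/15 s.
Target frame: (5191/15) × (50) = 51910/3 ≈ 17303.333 → 17303.
At 50 labels/s: frame 17303 → 00:05:46:03.

00:05:46:03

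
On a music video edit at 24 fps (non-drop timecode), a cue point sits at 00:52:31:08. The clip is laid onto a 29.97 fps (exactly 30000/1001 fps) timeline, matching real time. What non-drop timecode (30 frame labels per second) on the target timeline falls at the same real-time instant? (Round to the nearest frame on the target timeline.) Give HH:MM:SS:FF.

00:52:28:06

Source frame index: (0×3600 + 52×60 + 31) × 24 + 8 = 75632.
Real time: 75632 / (24) = 9454/3 s.
Target frame: (9454/3) × (30000/1001) = 94540000/1001 ≈ 94445.554 → 94446.
At 30 labels/s: frame 94446 → 00:52:28:06.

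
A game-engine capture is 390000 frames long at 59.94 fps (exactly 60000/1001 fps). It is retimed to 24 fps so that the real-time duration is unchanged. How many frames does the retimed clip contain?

Target frames = source frames × (target rate / source rate) = 390000 × (24)/(60000/1001) = 390000 × 1001/2500 = 156156.

156156 frames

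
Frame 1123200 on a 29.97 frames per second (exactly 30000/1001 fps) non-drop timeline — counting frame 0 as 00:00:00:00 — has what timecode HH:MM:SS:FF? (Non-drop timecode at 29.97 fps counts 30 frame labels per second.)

1123200 ÷ 30 = 37440 full seconds, remainder 0 frames.
37440 s = 10 h 24 min 0 s.
Timecode: 10:24:00:00.

10:24:00:00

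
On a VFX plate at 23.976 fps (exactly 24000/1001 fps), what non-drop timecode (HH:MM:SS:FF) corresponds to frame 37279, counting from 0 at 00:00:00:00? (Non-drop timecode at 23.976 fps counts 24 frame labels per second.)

37279 ÷ 24 = 1553 full seconds, remainder 7 frames.
1553 s = 0 h 25 min 53 s.
Timecode: 00:25:53:07.

00:25:53:07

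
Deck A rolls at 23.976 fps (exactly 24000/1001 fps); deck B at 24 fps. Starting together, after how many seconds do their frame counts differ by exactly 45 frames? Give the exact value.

The gap grows by |24 − 24000/1001| = 24/1001 frames per second.
Time for a 45-frame gap: 45 ÷ (24/1001) = 1876.875 s.

1876.875 seconds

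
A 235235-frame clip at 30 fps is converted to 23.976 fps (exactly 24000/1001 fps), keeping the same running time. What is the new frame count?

188000 frames

Target frames = source frames × (target rate / source rate) = 235235 × (24000/1001)/(30) = 235235 × 800/1001 = 188000.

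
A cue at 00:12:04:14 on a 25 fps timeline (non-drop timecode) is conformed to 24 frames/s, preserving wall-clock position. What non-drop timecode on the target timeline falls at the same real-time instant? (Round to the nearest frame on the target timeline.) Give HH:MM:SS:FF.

Source frame index: (0×3600 + 12×60 + 4) × 25 + 14 = 18114.
Real time: 18114 / (25) = 18114/25 s.
Target frame: (18114/25) × (24) = 434736/25 ≈ 17389.440 → 17389.
At 24 labels/s: frame 17389 → 00:12:04:13.

00:12:04:13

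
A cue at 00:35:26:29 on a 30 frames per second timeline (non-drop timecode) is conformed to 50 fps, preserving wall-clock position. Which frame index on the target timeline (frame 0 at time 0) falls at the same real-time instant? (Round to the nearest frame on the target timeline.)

frame 106348

Source frame index: (0×3600 + 35×60 + 26) × 30 + 29 = 63809.
Real time: 63809 / (30) = 63809/30 s.
Target frame: (63809/30) × (50) = 319045/3 ≈ 106348.333 → 106348.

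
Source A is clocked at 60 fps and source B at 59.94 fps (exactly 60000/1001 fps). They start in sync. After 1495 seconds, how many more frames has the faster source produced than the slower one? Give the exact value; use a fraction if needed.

6900/77 frames

A emits 60 × 1495 = 89700 frames; B emits 60000/1001 × 1495 = 6900000/77.
Difference = 6900/77 frames (≈ 89.6104); B is behind A.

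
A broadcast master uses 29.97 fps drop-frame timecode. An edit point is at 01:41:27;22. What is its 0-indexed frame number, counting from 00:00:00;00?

Complete 10-minute blocks: 10, each 17982 frames → 179820.
Remaining 1 whole minute in the current block: 1800 + 0 × 1798 = 1800 frames.
Within the current minute: 27 × 30 + 22 − 2 = 830 (labels ;00/;01 skipped at this minute). Total = 179820 + 1800 + 830 = 182450.

182450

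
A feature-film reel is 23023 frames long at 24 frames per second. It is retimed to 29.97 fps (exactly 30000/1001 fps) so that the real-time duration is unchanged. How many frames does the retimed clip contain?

Target frames = source frames × (target rate / source rate) = 23023 × (30000/1001)/(24) = 23023 × 1250/1001 = 28750.

28750 frames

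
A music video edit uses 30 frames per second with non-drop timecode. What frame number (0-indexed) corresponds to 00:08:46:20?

Total seconds to the label: (0 × 3600 + 8 × 60 + 46) = 526.
Frame index = 526 × 30 + 20 = 15800.

frame 15800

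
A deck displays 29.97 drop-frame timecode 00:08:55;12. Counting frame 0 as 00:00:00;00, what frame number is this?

16046

As if non-drop at 30 labels/s: (0 × 3600 + 8 × 60 + 55) × 30 + 12 = 16062.
Minute boundaries passed: 8; those not divisible by 10: 8 − 0 = 8; dropped labels = 2 × 8 = 16.
Actual frame index = 16062 − 16 = 16046.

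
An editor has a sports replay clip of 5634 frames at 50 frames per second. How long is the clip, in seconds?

Running time = 5634 / (50) = 112.68 s.

112.68 seconds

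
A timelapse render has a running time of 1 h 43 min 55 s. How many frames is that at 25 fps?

155875 frames

1 h 43 min 55 s = 6235 s.
Frames = 6235 × 25 = 155875.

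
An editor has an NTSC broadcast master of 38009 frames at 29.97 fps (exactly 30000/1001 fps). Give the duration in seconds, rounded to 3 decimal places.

Running time = 38009 × 1001/30000 = 38047009/30000 s ≈ 1268.234 s.

1268.234 seconds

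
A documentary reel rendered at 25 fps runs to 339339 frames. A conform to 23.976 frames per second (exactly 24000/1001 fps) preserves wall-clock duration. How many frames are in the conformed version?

Target frames = source frames × (target rate / source rate) = 339339 × (24000/1001)/(25) = 339339 × 960/1001 = 325440.

325440 frames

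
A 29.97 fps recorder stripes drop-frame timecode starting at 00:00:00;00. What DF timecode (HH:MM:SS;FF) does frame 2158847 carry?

Each 10-minute DF block holds 10 × 60 × 30 − 9 × 2 = 17982 frames. 2158847 ÷ 17982 → 120 full blocks, remainder 1007.
Within the partial block the first minute is 1800 frames and each further minute 1798, so 0 further minute boundaries passed. Total skipped labels = 18 × 120 + 2 × 0 = 2160.
Non-drop label index = 2158847 + 2160 = 2161007; at 30 labels/s that is 20:00:33:17, i.e. DF 20:00:33;17.

20:00:33;17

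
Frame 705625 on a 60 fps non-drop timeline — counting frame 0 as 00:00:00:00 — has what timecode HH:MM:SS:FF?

03:16:00:25

705625 ÷ 60 = 11760 full seconds, remainder 25 frames.
11760 s = 3 h 16 min 0 s.
Timecode: 03:16:00:25.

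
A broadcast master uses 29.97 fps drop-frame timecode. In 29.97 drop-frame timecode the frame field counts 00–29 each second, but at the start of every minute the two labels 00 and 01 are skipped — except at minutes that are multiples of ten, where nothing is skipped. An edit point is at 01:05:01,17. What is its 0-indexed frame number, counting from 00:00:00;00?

116929

As if non-drop at 30 labels/s: (1 × 3600 + 5 × 60 + 1) × 30 + 17 = 117047.
Minute boundaries passed: 65; those not divisible by 10: 65 − 6 = 59; dropped labels = 2 × 59 = 118.
Actual frame index = 117047 − 118 = 116929.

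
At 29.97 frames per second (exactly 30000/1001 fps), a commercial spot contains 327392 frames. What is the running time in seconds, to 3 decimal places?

10923.980 seconds

Running time = 327392 × 1001/30000 = 20482462/1875 s ≈ 10923.980 s.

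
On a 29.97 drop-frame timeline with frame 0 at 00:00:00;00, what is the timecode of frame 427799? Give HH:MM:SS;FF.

03:57:54;07

Ten DF minutes hold 17982 frames, so frame 427799 lies in block 23 (frames 413586–431567) with 14213 frames into that block.
The block's first minute is 1800 frames and the rest 1798 each; 14213 frames reaches minute 7, so 23 × 18 + 7 × 2 = 428 labels have been skipped so far.
Adding those back, label number 427799 + 428 = 428227 at 30 labels/s is 14274 s + 7 f = 3 h 57 min 54 s frame 7, i.e. 03:57:54;07.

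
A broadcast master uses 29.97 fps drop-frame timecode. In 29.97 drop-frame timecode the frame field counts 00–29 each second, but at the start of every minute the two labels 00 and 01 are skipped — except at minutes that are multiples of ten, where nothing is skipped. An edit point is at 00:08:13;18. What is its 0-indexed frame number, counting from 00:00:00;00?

Complete 10-minute blocks: 0, each 17982 frames → 0.
Remaining 8 whole minutes in the current block: 1800 + 7 × 1798 = 14386 frames.
Within the current minute: 13 × 30 + 18 − 2 = 406 (labels ;00/;01 skipped at this minute). Total = 0 + 14386 + 406 = 14792.

14792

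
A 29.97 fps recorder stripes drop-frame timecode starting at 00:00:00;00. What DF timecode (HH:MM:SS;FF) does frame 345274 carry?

Ten DF minutes hold 17982 frames, so frame 345274 lies in block 19 (frames 341658–359639) with 3616 frames into that block.
The block's first minute is 1800 frames and the rest 1798 each; 3616 frames reaches minute 2, so 19 × 18 + 2 × 2 = 346 labels have been skipped so far.
Adding those back, label number 345274 + 346 = 345620 at 30 labels/s is 11520 s + 20 f = 3 h 12 min 0 s frame 20, i.e. 03:12:00;20.

03:12:00;20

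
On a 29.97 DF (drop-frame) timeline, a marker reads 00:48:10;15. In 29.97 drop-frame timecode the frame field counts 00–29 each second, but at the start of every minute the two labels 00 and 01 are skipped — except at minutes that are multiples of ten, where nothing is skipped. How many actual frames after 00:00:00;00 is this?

86627

As if non-drop at 30 labels/s: (0 × 3600 + 48 × 60 + 10) × 30 + 15 = 86715.
Minute boundaries passed: 48; those not divisible by 10: 48 − 4 = 44; dropped labels = 2 × 44 = 88.
Actual frame index = 86715 − 88 = 86627.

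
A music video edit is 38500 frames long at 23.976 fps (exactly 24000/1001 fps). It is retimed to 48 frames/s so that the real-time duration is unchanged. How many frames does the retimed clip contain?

77077 frames

Target frames = source frames × (target rate / source rate) = 38500 × (48)/(24000/1001) = 38500 × 1001/500 = 77077.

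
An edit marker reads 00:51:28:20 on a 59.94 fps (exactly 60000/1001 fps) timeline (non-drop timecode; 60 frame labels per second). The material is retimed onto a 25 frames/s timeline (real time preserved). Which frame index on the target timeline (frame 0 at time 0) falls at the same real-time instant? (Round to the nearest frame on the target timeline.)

Source frame index: (0×3600 + 51×60 + 28) × 60 + 20 = 185300.
Real time: 185300 / (60000/1001) = 1854853/600 s.
Target frame: (1854853/600) × (25) = 1854853/24 ≈ 77285.542 → 77286.

frame 77286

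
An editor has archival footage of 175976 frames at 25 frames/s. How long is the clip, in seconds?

7039.04 seconds

Running time = 175976 / (25) = 7039.04 s.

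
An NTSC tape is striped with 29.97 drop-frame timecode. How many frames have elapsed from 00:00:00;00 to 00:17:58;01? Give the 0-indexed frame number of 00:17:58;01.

32309

Complete 10-minute blocks: 1, each 17982 frames → 17982.
Remaining 7 whole minutes in the current block: 1800 + 6 × 1798 = 12588 frames.
Within the current minute: 58 × 30 + 1 − 2 = 1739 (labels ;00/;01 skipped at this minute). Total = 17982 + 12588 + 1739 = 32309.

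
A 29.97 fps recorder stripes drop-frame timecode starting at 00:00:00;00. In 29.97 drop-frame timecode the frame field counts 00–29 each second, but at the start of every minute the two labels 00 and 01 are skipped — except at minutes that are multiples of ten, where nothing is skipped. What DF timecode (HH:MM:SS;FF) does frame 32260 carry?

00:17:56;12

Ten DF minutes hold 17982 frames, so frame 32260 lies in block 1 (frames 17982–35963) with 14278 frames into that block.
The block's first minute is 1800 frames and the rest 1798 each; 14278 frames reaches minute 7, so 1 × 18 + 7 × 2 = 32 labels have been skipped so far.
Adding those back, label number 32260 + 32 = 32292 at 30 labels/s is 1076 s + 12 f = 0 h 17 min 56 s frame 12, i.e. 00:17:56;12.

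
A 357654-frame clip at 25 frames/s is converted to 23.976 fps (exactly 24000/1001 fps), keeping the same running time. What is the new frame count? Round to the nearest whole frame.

343005 frames

Frames at target rate = 357654 × (24000/1001) / (25) = 31213440/91 ≈ 343004.835.
Nearest whole frame: 343005.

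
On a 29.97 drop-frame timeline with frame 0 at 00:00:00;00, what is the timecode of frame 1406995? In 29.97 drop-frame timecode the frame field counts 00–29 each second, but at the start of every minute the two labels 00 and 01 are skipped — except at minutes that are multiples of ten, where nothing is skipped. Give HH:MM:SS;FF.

Each 10-minute DF block holds 10 × 60 × 30 − 9 × 2 = 17982 frames. 1406995 ÷ 17982 → 78 full blocks, remainder 4399.
Within the partial block the first minute is 1800 frames and each further minute 1798, so 2 further minute boundaries passed. Total skipped labels = 18 × 78 + 2 × 2 = 1408.
Non-drop label index = 1406995 + 1408 = 1408403; at 30 labels/s that is 13:02:26:23, i.e. DF 13:02:26;23.

13:02:26;23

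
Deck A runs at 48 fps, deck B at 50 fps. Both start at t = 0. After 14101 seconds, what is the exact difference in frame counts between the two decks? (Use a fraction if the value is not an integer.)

28202 frames

A emits 48 × 14101 = 676848 frames; B emits 50 × 14101 = 705050.
Difference = 28202 frames; B is ahead of A.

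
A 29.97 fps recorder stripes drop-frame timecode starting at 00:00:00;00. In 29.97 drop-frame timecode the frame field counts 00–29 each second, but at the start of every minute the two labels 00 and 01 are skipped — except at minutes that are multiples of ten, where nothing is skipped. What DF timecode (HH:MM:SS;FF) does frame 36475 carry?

00:20:17;01

Each 10-minute DF block holds 10 × 60 × 30 − 9 × 2 = 17982 frames. 36475 ÷ 17982 → 2 full blocks, remainder 511.
Within the partial block the first minute is 1800 frames and each further minute 1798, so 0 further minute boundaries passed. Total skipped labels = 18 × 2 + 2 × 0 = 36.
Non-drop label index = 36475 + 36 = 36511; at 30 labels/s that is 00:20:17:01, i.e. DF 00:20:17;01.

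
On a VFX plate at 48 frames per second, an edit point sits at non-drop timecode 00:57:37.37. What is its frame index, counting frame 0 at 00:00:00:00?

Total seconds to the label: (0 × 3600 + 57 × 60 + 37) = 3457.
Frame index = 3457 × 48 + 37 = 165973.

frame 165973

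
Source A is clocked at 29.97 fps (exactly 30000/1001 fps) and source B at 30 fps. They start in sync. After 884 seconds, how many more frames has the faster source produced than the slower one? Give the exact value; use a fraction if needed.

A emits 30000/1001 × 884 = 2040000/77 frames; B emits 30 × 884 = 26520.
Difference = 2040/77 frames (≈ 26.4935); B is ahead of A.

2040/77 frames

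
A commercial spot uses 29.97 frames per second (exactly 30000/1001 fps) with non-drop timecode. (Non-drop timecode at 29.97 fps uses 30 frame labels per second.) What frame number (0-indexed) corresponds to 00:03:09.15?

5685

Total seconds to the label: (0 × 3600 + 3 × 60 + 9) = 189.
Frame index = 189 × 30 + 15 = 5685.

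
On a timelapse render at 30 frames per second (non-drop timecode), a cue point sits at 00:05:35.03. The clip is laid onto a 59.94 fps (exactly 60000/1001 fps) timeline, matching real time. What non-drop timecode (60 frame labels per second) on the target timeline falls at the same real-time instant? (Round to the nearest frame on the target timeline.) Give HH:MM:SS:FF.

00:05:34:46

Source frame index: (0×3600 + 5×60 + 35) × 30 + 3 = 10053.
Real time: 10053 / (30) = 3351/10 s.
Target frame: (3351/10) × (60000/1001) = 20106000/1001 ≈ 20085.914 → 20086.
At 60 labels/s: frame 20086 → 00:05:34:46.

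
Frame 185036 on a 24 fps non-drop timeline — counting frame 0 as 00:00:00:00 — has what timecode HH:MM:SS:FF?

185036 ÷ 24 = 7709 full seconds, remainder 20 frames.
7709 s = 2 h 8 min 29 s.
Timecode: 02:08:29:20.

02:08:29:20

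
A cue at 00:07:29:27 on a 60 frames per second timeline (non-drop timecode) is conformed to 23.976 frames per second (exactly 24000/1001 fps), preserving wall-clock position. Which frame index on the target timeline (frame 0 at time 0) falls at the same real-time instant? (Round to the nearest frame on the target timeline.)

Source frame index: (0×3600 + 7×60 + 29) × 60 + 27 = 26967.
Real time: 26967 / (60) = 8989/20 s.
Target frame: (8989/20) × (24000/1001) = 10786800/1001 ≈ 10776.024 → 10776.

frame 10776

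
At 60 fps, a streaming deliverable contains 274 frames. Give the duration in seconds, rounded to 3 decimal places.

4.567 seconds

Running time = 274 × 1/60 = 137/30 s ≈ 4.567 s.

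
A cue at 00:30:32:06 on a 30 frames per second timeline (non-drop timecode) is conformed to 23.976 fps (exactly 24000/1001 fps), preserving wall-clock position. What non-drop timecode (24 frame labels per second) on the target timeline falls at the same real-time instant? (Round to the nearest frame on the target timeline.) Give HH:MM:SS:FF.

Source frame index: (0×3600 + 30×60 + 32) × 30 + 6 = 54966.
Real time: 54966 / (30) = 9161/5 s.
Target frame: (9161/5) × (24000/1001) = 43972800/1001 ≈ 43928.871 → 43929.
At 24 labels/s: frame 43929 → 00:30:30:09.

00:30:30:09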